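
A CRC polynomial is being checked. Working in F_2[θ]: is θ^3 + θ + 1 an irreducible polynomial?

Yes

Write h(θ) = θ^3 + θ + 1.
Check for roots in F_2: h(0) = 1; h(1) = 1.
No roots. A degree-3 polynomial over a field with no linear factor is irreducible.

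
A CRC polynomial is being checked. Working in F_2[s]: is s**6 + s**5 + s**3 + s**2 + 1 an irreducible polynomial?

Yes

Write h(s) = s**6 + s**5 + s**3 + s**2 + 1.
Check for roots in F_2: h(0) = 1; h(1) = 1.
No roots, so no linear factors.
Monic irreducibles of degree 2 over GF(2): s**2 + s + 1.
None of them divide h (all give nonzero remainder).
Monic irreducibles of degree 3 over GF(2): s**3 + s + 1, s**3 + s**2 + 1.
None of them divide h (all give nonzero remainder).
No irreducible factor of degree ≤ 3 exists, so h is irreducible over GF(2).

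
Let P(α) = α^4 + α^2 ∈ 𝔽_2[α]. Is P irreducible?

No

Check for roots in 𝔽_2: P(0) = 0 → root; P(1) = 0 → root.
P(0) = 0, so (α) divides P(α); P is reducible.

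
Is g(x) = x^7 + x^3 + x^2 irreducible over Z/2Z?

Check for roots in Z/2Z: g(0) = 0 → root; g(1) = 1.
g(0) = 0, so (x) divides g(x); g is reducible.

No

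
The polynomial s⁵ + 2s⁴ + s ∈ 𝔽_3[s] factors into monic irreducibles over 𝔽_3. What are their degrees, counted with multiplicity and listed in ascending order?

Write g(s) = s⁵ + 2s⁴ + s.
Roots in 𝔽_3: g(0) = 0 → root; g(1) = 1; g(2) = 0 → root.
Linear factors from roots: (s), (s + 1).
Complete factorization: g(s) = (s)·(s + 1)·(s³ + s² + 2s + 1).
Factor degrees with multiplicity: 1 + 1 + 3 = 5.

1, 1, 3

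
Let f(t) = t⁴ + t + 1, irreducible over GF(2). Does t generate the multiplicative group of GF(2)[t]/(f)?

|GF(2^4)^×| = 2^4 − 1 = 15. Prime factorization: 15 = 3·5.
f is primitive ⇔ t has order 15 in GF(2)[t]/(f), i.e. t^(15/q) ≠ 1 for each prime q | 15.
t^(5) mod f = t² + t.
t^(3) mod f = t³.
None equal 1, so t has full order 15; f is primitive.

Yes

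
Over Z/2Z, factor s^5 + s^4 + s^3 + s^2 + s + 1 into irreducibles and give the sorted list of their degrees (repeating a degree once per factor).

Write f(s) = s^5 + s^4 + s^3 + s^2 + s + 1.
Roots in Z/2Z: f(0) = 1; f(1) = 0 → root.
Linear factors from roots: (s + 1).
Complete factorization: f(s) = (s + 1)·(s^2 + s + 1)^2.
Factor degrees with multiplicity: 1 + 2 + 2 = 5.

1, 2, 2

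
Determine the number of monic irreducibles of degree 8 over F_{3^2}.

x^(9^8) − x is the product of all monic irreducibles of degree dividing 8; Möbius inversion gives N = (1/8) Σ μ(8/d)·9^d.
Divisors of 8: 1, 2, 4, 8; μ(8/d) for each: 0, 0, -1, 1.
Σ = − 9^4 + 9^8 = 43040160.
N = 43040160/8 = 5380020.

5380020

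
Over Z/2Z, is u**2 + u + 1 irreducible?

Write m(u) = u**2 + u + 1.
Check for roots in Z/2Z: m(0) = 1; m(1) = 1.
No roots. A degree-2 polynomial over a field with no linear factor is irreducible.

Yes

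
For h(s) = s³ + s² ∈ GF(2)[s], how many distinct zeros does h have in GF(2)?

Evaluate at each of the 2 elements of GF(2):
h(0) = 0 → root; h(1) = 0 → root.
Roots: {0, 1}.

2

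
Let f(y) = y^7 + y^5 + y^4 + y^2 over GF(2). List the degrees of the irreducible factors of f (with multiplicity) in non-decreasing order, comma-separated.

Roots in GF(2): f(0) = 0 → root; f(1) = 0 → root.
Linear factors from roots: (y), (y + 1).
Complete factorization: f(y) = (y)^2·(y + 1)^3·(y^2 + y + 1).
Factor degrees with multiplicity: 1 + 1 + 1 + 1 + 1 + 2 = 7.

1, 1, 1, 1, 1, 2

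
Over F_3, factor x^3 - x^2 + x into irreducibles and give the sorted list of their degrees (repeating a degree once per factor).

Write h(x) = x^3 - x^2 + x.
Roots in F_3: h(0) = 0 → root; h(1) = 1; h(2) = 0 → root.
Linear factors from roots: (x), (x + 1).
Complete factorization: h(x) = (x)·(x + 1)^2.
Factor degrees with multiplicity: 1 + 1 + 1 = 3.

1, 1, 1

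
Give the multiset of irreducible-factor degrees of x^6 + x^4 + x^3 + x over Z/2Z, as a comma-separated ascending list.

Write g(x) = x^6 + x^4 + x^3 + x.
Roots in Z/2Z: g(0) = 0 → root; g(1) = 0 → root.
Linear factors from roots: (x), (x + 1).
Complete factorization: g(x) = (x)·(x + 1)^3·(x^2 + x + 1).
Factor degrees with multiplicity: 1 + 1 + 1 + 1 + 2 = 6.

1, 1, 1, 1, 2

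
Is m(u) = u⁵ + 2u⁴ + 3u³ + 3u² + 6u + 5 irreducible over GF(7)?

Check for roots in GF(7): m(0) = 5; m(1) = 6; m(2) = 5; m(3) = 4; m(4) = 6; m(5) = 2; m(6) = 0 → root.
m(6) = 0, so (u − 6) divides m(u); m is reducible.

No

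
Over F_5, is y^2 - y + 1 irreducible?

Write f(y) = y^2 - y + 1.
Check for roots in F_5: f(0) = 1; f(1) = 1; f(2) = 3; f(3) = 2; f(4) = 3.
No roots. A degree-2 polynomial over a field with no linear factor is irreducible.

Yes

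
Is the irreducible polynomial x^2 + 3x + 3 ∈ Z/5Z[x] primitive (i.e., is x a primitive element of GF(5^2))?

Yes

Write f(x) = x^2 + 3x + 3.
|GF(5^2)^×| = 5^2 − 1 = 24. Prime factorization: 24 = 2^3·3.
f is primitive ⇔ x has order 24 in GF(5)[x]/(f), i.e. x^(24/q) ≠ 1 for each prime q | 24.
x^(12) mod f = 4.
x^(8) mod f = x + 1.
None equal 1, so x has full order 24; f is primitive.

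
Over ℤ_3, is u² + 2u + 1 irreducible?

Write m(u) = u² + 2u + 1.
Check for roots in ℤ_3: m(0) = 1; m(1) = 1; m(2) = 0 → root.
m(2) = 0, so (u − 2) divides m(u); m is reducible.

No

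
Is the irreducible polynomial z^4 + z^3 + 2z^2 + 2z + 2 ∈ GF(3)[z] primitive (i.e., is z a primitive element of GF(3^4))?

Yes

Write f(z) = z^4 + z^3 + 2z^2 + 2z + 2.
|GF(3^4)^×| = 3^4 − 1 = 80. Prime factorization: 80 = 2^4·5.
f is primitive ⇔ z has order 80 in GF(3)[z]/(f), i.e. z^(80/q) ≠ 1 for each prime q | 80.
z^(40) mod f = 2.
z^(16) mod f = z^2 + z.
None equal 1, so z has full order 80; f is primitive.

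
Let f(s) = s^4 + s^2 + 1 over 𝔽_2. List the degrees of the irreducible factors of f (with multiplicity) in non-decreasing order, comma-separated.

Roots in 𝔽_2: f(0) = 1; f(1) = 1.
Complete factorization: f(s) = (s^2 + s + 1)^2.
Factor degrees with multiplicity: 2 + 2 = 4.

2, 2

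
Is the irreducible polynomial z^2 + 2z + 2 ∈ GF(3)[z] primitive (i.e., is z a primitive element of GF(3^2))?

Write f(z) = z^2 + 2z + 2.
|GF(3^2)^×| = 3^2 − 1 = 8. Prime factorization: 8 = 2^3.
f is primitive ⇔ z has order 8 in GF(3)[z]/(f), i.e. z^(8/q) ≠ 1 for each prime q | 8.
z^(4) mod f = 2.
None equal 1, so z has full order 8; f is primitive.

Yes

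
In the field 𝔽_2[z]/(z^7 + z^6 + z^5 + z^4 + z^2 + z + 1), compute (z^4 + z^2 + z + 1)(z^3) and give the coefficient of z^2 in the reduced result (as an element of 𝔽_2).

Multiply in 𝔽_2[z]: (z^4 + z^2 + z + 1)·(z^3) = z^7 + z^5 + z^4 + z^3.
Reduce using z^7 ≡ z^6 + z^5 + z^4 + z^2 + z + 1 (mod z^7 + z^6 + z^5 + z^4 + z^2 + z + 1).
Reduced: z^6 + z^3 + z^2 + z + 1.

1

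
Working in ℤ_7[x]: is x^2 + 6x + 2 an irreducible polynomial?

Write P(x) = x^2 + 6x + 2.
Check for roots in ℤ_7: P(0) = 2; P(1) = 2; P(2) = 4; P(3) = 1; P(4) = 0 → root; P(5) = 1; P(6) = 4.
P(4) = 0, so (x − 4) divides P(x); P is reducible.

No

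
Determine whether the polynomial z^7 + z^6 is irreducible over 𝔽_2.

No

Write P(z) = z^7 + z^6.
Check for roots in 𝔽_2: P(0) = 0 → root; P(1) = 0 → root.
P(0) = 0, so (z) divides P(z); P is reducible.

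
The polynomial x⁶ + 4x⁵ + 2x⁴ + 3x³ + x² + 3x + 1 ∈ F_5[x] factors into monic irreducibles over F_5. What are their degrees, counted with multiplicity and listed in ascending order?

Write h(x) = x⁶ + 4x⁵ + 2x⁴ + 3x³ + x² + 3x + 1.
Roots in F_5: h(0) = 1; h(1) = 0 → root; h(2) = 4; h(3) = 3; h(4) = 0 → root.
Linear factors from roots: (x + 4), (x + 1).
Complete factorization: h(x) = (x + 1)·(x + 4)·(x² + x + 1)·(x² + 3x + 4).
Factor degrees with multiplicity: 1 + 1 + 2 + 2 = 6.

1, 1, 2, 2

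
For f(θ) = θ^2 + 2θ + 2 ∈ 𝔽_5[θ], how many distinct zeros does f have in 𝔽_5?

Evaluate at each of the 5 elements of 𝔽_5:
f(0) = 2; f(1) = 0 → root; f(2) = 0 → root; f(3) = 2; f(4) = 1.
Roots: {1, 2}.

2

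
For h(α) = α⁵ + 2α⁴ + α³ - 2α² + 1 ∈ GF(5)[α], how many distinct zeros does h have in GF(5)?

2

Evaluate at each of the 5 elements of GF(5):
h(0) = 1; h(1) = 3; h(2) = 0 → root; h(3) = 0 → root; h(4) = 4.
Roots: {2, 3}.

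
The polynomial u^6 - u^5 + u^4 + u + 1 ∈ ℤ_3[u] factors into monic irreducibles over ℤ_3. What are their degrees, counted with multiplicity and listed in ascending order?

Write f(u) = u^6 - u^5 + u^4 + u + 1.
Roots in ℤ_3: f(0) = 1; f(1) = 0 → root; f(2) = 0 → root.
Linear factors from roots: (u - 1), (u + 1).
Complete factorization: f(u) = (u + 1)·(u - 1)^2·(u^3 - u + 1).
Factor degrees with multiplicity: 1 + 1 + 1 + 3 = 6.

1, 1, 1, 3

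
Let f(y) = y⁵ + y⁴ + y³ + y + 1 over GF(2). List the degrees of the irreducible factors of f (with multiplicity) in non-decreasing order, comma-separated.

5

Roots in GF(2): f(0) = 1; f(1) = 1.
Complete factorization: f(y) = (y⁵ + y⁴ + y³ + y + 1).
Factor degrees with multiplicity: 5 = 5.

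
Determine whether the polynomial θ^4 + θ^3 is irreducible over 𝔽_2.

Write m(θ) = θ^4 + θ^3.
Check for roots in 𝔽_2: m(0) = 0 → root; m(1) = 0 → root.
m(0) = 0, so (θ) divides m(θ); m is reducible.

No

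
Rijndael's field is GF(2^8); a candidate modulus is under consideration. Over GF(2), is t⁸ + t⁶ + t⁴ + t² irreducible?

No

Write P(t) = t⁸ + t⁶ + t⁴ + t².
Check for roots in GF(2): P(0) = 0 → root; P(1) = 0 → root.
P(0) = 0, so (t) divides P(t); P is reducible.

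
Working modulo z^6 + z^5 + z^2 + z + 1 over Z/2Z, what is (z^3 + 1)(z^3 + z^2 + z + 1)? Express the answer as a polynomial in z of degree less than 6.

Multiply in Z/2Z[z]: (z^3 + 1)·(z^3 + z^2 + z + 1) = z^6 + z^5 + z^4 + z^2 + z + 1.
Reduce using z^6 ≡ z^5 + z^2 + z + 1 (mod z^6 + z^5 + z^2 + z + 1).
Reduced: z^4.

z^4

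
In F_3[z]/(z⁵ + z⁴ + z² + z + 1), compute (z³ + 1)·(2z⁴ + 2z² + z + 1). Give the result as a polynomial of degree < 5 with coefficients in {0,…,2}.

z^3 + z^2 + 2z

Multiply in F_3[z]: (z³ + 1)·(2z⁴ + 2z² + z + 1) = 2z⁷ + 2z⁵ + z³ + 2z² + z + 1.
Reduce using z⁵ ≡ 2z⁴ + 2z² + 2z + 2 (mod z⁵ + z⁴ + z² + z + 1).
Reduced: z³ + z² + 2z.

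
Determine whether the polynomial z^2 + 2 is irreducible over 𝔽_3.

Write P(z) = z^2 + 2.
Check for roots in 𝔽_3: P(0) = 2; P(1) = 0 → root; P(2) = 0 → root.
P(1) = 0, so (z − 1) divides P(z); P is reducible.

No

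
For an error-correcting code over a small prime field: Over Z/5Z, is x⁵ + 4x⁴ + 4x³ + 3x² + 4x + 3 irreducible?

Yes

Write P(x) = x⁵ + 4x⁴ + 4x³ + 3x² + 4x + 3.
Check for roots in Z/5Z: P(0) = 3; P(1) = 4; P(2) = 1; P(3) = 2; P(4) = 1.
No roots, so no linear factors.
Degree-2 irreducible divisors: test the 10 monic irreducibles of degree 2 over GF(5).
None of them divide P (all give nonzero remainder).
No irreducible factor of degree ≤ 2 exists, so P is irreducible over GF(5).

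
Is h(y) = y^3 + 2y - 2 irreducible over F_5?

Check for roots in F_5: h(0) = 3; h(1) = 1; h(2) = 0 → root; h(3) = 1; h(4) = 0 → root.
h(2) = 0, so (y − 2) divides h(y); h is reducible.

No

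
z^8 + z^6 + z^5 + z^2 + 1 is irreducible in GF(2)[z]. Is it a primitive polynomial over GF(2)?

Yes

Write f(z) = z^8 + z^6 + z^5 + z^2 + 1.
|GF(2^8)^×| = 2^8 − 1 = 255. Prime factorization: 255 = 3·5·17.
f is primitive ⇔ z has order 255 in GF(2)[z]/(f), i.e. z^(255/q) ≠ 1 for each prime q | 255.
z^(85) mod f = z^7 + z^3 + 1.
z^(51) mod f = z^6 + z^5 + 1.
z^(15) mod f = z^7 + z^6 + z^5 + z^4 + z^2 + z + 1.
None equal 1, so z has full order 255; f is primitive.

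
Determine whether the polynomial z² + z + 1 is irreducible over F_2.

Write g(z) = z² + z + 1.
Check for roots in F_2: g(0) = 1; g(1) = 1.
No roots. A degree-2 polynomial over a field with no linear factor is irreducible.

Yes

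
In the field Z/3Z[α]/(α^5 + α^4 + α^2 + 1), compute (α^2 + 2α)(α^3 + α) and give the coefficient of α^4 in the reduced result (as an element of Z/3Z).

1

Multiply in Z/3Z[α]: (α^2 + 2α)·(α^3 + α) = α^5 + 2α^4 + α^3 + 2α^2.
Reduce using α^5 ≡ 2α^4 + 2α^2 + 2 (mod α^5 + α^4 + α^2 + 1).
Reduced: α^4 + α^3 + α^2 + 2.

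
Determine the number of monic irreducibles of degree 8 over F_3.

810

By the necklace-counting formula, N_3(8) = (1/8) Σ_{d|8} μ(8/d)·3^d.
Divisors of 8: 1, 2, 4, 8; μ(8/d) for each: 0, 0, -1, 1.
Σ = − 3^4 + 3^8 = 6480.
N = 6480/8 = 810.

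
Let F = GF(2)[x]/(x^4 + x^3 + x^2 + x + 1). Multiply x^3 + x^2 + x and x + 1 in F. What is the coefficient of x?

Multiply in GF(2)[x]: (x^3 + x^2 + x)·(x + 1) = x^4 + x.
Reduce using x^4 ≡ x^3 + x^2 + x + 1 (mod x^4 + x^3 + x^2 + x + 1).
Reduced: x^3 + x^2 + 1.

0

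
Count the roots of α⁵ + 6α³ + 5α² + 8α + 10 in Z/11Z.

4

Write P(α) = α⁵ + 6α³ + 5α² + 8α + 10.
Evaluate at each of the 11 elements of Z/11Z:
P(0) = 10; P(1) = 8; P(2) = 5; P(3) = 0 → root; P(4) = 1; P(5) = 2; P(6) = 4; P(7) = 3; P(8) = 0 → root; P(9) = 0 → root; P(10) = 0 → root.
Roots: {3, 8, 9, 10}.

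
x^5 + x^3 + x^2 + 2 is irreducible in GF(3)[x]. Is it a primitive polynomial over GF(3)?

No

Write f(x) = x^5 + x^3 + x^2 + 2.
|GF(3^5)^×| = 3^5 − 1 = 242. Prime factorization: 242 = 2·11^2.
f is primitive ⇔ x has order 242 in GF(3)[x]/(f), i.e. x^(242/q) ≠ 1 for each prime q | 242.
x^(121) mod f = 1
x^(22) mod f = x^4 + 2x^2 + 2x + 2.
Since x^(121) = 1, the order of x divides 121 < 242; not primitive.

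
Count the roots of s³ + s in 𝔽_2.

Write h(s) = s³ + s.
Evaluate at each of the 2 elements of 𝔽_2:
h(0) = 0 → root; h(1) = 0 → root.
Roots: {0, 1}.

2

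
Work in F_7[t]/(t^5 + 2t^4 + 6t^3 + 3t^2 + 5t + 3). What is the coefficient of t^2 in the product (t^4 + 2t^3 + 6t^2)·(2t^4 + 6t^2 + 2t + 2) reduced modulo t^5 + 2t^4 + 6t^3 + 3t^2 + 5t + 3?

1

Multiply in F_7[t]: (t^4 + 2t^3 + 6t^2)·(2t^4 + 6t^2 + 2t + 2) = 2t^8 + 4t^7 + 4t^6 + 2t^3 + 5t^2.
Reduce using t^5 ≡ 5t^4 + t^3 + 4t^2 + 2t + 4 (mod t^5 + 2t^4 + 6t^3 + 3t^2 + 5t + 3).
Reduced: 4t^4 + 2t^3 + t^2 + 2t + 5.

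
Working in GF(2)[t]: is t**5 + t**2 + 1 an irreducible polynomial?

Yes

Write f(t) = t**5 + t**2 + 1.
Check for roots in GF(2): f(0) = 1; f(1) = 1.
No roots, so no linear factors.
Monic irreducibles of degree 2 over GF(2): t**2 + t + 1.
None of them divide f (all give nonzero remainder).
No irreducible factor of degree ≤ 2 exists, so f is irreducible over GF(2).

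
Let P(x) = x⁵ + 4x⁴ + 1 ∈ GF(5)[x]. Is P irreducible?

Check for roots in GF(5): P(0) = 1; P(1) = 1; P(2) = 2; P(3) = 3; P(4) = 4.
No roots, so no linear factors.
Degree-2 irreducible divisors: test the 10 monic irreducibles of degree 2 over GF(5).
None of them divide P (all give nonzero remainder).
No irreducible factor of degree ≤ 2 exists, so P is irreducible over GF(5).

Yes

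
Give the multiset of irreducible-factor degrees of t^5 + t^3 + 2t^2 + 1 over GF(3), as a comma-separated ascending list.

Write f(t) = t^5 + t^3 + 2t^2 + 1.
Roots in GF(3): f(0) = 1; f(1) = 2; f(2) = 1.
Complete factorization: f(t) = (t^5 + t^3 + 2t^2 + 1).
Factor degrees with multiplicity: 5 = 5.

5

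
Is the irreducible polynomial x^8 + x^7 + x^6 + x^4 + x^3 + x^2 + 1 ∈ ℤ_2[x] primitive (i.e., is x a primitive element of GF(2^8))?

No

Write f(x) = x^8 + x^7 + x^6 + x^4 + x^3 + x^2 + 1.
|GF(2^8)^×| = 2^8 − 1 = 255. Prime factorization: 255 = 3·5·17.
f is primitive ⇔ x has order 255 in GF(2)[x]/(f), i.e. x^(255/q) ≠ 1 for each prime q | 255.
x^(85) mod f = 1
x^(51) mod f = x^6 + x^3.
x^(15) mod f = x^7 + x^6 + x^4 + x^3 + x^2 + x.
Since x^(85) = 1, the order of x divides 85 < 255; not primitive.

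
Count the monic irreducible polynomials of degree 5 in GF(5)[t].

624

The number of monic irreducibles of degree 5 over GF(5) is (1/5)·Σ_{d∣5} μ(5/d) 5^d.
Divisors of 5: 1, 5; μ(5/d) for each: -1, 1.
Σ = − 5^1 + 5^5 = 3120.
N = 3120/5 = 624.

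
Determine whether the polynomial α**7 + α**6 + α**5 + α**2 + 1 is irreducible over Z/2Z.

Write g(α) = α**7 + α**6 + α**5 + α**2 + 1.
Check for roots in Z/2Z: g(0) = 1; g(1) = 1.
No roots, so no linear factors.
Monic irreducibles of degree 2 over GF(2): α**2 + α + 1.
None of them divide g (all give nonzero remainder).
Monic irreducibles of degree 3 over GF(2): α**3 + α + 1, α**3 + α**2 + 1.
None of them divide g (all give nonzero remainder).
No irreducible factor of degree ≤ 3 exists, so g is irreducible over GF(2).

Yes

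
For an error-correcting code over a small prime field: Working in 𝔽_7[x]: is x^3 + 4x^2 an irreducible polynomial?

No

Write h(x) = x^3 + 4x^2.
Check for roots in 𝔽_7: h(0) = 0 → root; h(1) = 5; h(2) = 3; h(3) = 0 → root; h(4) = 2; h(5) = 1; h(6) = 3.
h(0) = 0, so (x) divides h(x); h is reducible.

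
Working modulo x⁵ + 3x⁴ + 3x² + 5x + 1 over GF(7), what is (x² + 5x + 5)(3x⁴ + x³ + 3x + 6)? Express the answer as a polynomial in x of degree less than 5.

Multiply in GF(7)[x]: (x² + 5x + 5)·(3x⁴ + x³ + 3x + 6) = 3x⁶ + 2x⁵ + 6x⁴ + x³ + 3x + 2.
Reduce using x⁵ ≡ 4x⁴ + 4x² + 2x + 6 (mod x⁵ + 3x⁴ + 3x² + 5x + 1).
Reduced: 6x⁴ + 6x³ + 6x² + 2.

6x^4 + 6x^3 + 6x^2 + 2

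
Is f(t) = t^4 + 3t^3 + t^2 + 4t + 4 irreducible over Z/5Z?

No

Check for roots in Z/5Z: f(0) = 4; f(1) = 3; f(2) = 1; f(3) = 2; f(4) = 4.
No roots, so no linear factors.
Degree-2 irreducible divisors: test the 10 monic irreducibles of degree 2 over GF(5).
t^2 + 3 divides f: f(t) = (t^2 + 3)·(t^2 + 3t + 3).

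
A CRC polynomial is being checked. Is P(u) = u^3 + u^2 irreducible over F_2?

No

Check for roots in F_2: P(0) = 0 → root; P(1) = 0 → root.
P(0) = 0, so (u) divides P(u); P is reducible.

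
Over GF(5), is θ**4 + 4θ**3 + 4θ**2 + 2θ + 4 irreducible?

No

Write P(θ) = θ**4 + 4θ**3 + 4θ**2 + 2θ + 4.
Check for roots in GF(5): P(0) = 4; P(1) = 0 → root; P(2) = 2; P(3) = 0 → root; P(4) = 3.
P(1) = 0, so (θ − 1) divides P(θ); P is reducible.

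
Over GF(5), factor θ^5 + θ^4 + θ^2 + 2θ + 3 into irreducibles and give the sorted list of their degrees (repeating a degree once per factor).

5

Write f(θ) = θ^5 + θ^4 + θ^2 + 2θ + 3.
Roots in GF(5): f(0) = 3; f(1) = 3; f(2) = 4; f(3) = 2; f(4) = 2.
Complete factorization: f(θ) = (θ^5 + θ^4 + θ^2 + 2θ + 3).
Factor degrees with multiplicity: 5 = 5.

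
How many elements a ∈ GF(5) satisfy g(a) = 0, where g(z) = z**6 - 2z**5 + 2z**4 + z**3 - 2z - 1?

Evaluate at each of the 5 elements of GF(5):
g(0) = 4; g(1) = 4; g(2) = 0 → root; g(3) = 0 → root; g(4) = 0 → root.
Roots: {2, 3, 4}.

3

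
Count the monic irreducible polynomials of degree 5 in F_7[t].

3360

The number of monic irreducibles of degree 5 over GF(7) is (1/5)·Σ_{d∣5} μ(5/d) 7^d.
Divisors of 5: 1, 5; μ(5/d) for each: -1, 1.
Σ = − 7^1 + 7^5 = 16800.
N = 16800/5 = 3360.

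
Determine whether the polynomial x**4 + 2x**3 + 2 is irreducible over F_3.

Yes

Write f(x) = x**4 + 2x**3 + 2.
Check for roots in F_3: f(0) = 2; f(1) = 2; f(2) = 1.
No roots, so no linear factors.
Monic irreducibles of degree 2 over GF(3): x**2 + 1, x**2 + x + 2, x**2 + 2x + 2.
None of them divide f (all give nonzero remainder).
No irreducible factor of degree ≤ 2 exists, so f is irreducible over GF(3).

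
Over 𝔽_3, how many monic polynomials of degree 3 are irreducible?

x^(3^3) − x is the product of all monic irreducibles of degree dividing 3; Möbius inversion gives N = (1/3) Σ μ(3/d)·3^d.
Divisors of 3: 1, 3; μ(3/d) for each: -1, 1.
Σ = − 3^1 + 3^3 = 24.
N = 24/3 = 8.

8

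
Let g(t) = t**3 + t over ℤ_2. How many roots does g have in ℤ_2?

Evaluate at each of the 2 elements of ℤ_2:
g(0) = 0 → root; g(1) = 0 → root.
Roots: {0, 1}.

2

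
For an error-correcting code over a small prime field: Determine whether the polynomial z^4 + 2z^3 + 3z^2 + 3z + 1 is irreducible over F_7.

Write g(z) = z^4 + 2z^3 + 3z^2 + 3z + 1.
Check for roots in F_7: g(0) = 1; g(1) = 3; g(2) = 2; g(3) = 4; g(4) = 4; g(5) = 0 → root; g(6) = 0 → root.
g(5) = 0, so (z − 5) divides g(z); g is reducible.

No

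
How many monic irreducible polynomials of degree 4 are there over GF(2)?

The number of monic irreducibles of degree 4 over GF(2) is (1/4)·Σ_{d∣4} μ(4/d) 2^d.
Divisors of 4: 1, 2, 4; μ(4/d) for each: 0, -1, 1.
Σ = − 2^2 + 2^4 = 12.
N = 12/4 = 3.

3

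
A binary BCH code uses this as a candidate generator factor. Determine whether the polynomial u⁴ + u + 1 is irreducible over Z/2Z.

Yes

Write h(u) = u⁴ + u + 1.
Check for roots in Z/2Z: h(0) = 1; h(1) = 1.
No roots, so no linear factors.
Monic irreducibles of degree 2 over GF(2): u² + u + 1.
None of them divide h (all give nonzero remainder).
No irreducible factor of degree ≤ 2 exists, so h is irreducible over GF(2).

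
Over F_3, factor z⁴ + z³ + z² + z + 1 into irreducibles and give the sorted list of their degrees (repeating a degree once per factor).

4

Write h(z) = z⁴ + z³ + z² + z + 1.
Roots in F_3: h(0) = 1; h(1) = 2; h(2) = 1.
Complete factorization: h(z) = (z⁴ + z³ + z² + z + 1).
Factor degrees with multiplicity: 4 = 4.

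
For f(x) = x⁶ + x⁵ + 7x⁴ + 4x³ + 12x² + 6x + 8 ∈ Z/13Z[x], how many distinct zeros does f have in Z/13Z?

Evaluate at each of the 13 elements of Z/13Z:
f(0) = 8; f(1) = 0 → root; f(2) = 9; f(3) = 0 → root; f(4) = 8; f(5) = 4; f(6) = 0 → root; f(7) = 3; f(8) = 0 → root; f(9) = 0 → root; f(10) = 3; f(11) = 0 → root; f(12) = 4.
Roots: {1, 3, 6, 8, 9, 11}.

6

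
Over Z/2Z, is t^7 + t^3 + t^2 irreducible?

No

Write m(t) = t^7 + t^3 + t^2.
Check for roots in Z/2Z: m(0) = 0 → root; m(1) = 1.
m(0) = 0, so (t) divides m(t); m is reducible.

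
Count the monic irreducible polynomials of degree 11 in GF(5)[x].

The number of monic irreducibles of degree 11 over GF(5) is (1/11)·Σ_{d∣11} μ(11/d) 5^d.
Divisors of 11: 1, 11; μ(11/d) for each: -1, 1.
Σ = − 5^1 + 5^11 = 48828120.
N = 48828120/11 = 4438920.

4438920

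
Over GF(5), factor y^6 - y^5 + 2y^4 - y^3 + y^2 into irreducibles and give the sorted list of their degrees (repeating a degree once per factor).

1, 1, 1, 1, 2

Write f(y) = y^6 - y^5 + 2y^4 - y^3 + y^2.
Roots in GF(5): f(0) = 0 → root; f(1) = 2; f(2) = 0 → root; f(3) = 0 → root; f(4) = 1.
Linear factors from roots: (y), (y - 2), (y + 2).
Complete factorization: f(y) = (y + 2)·(y - 2)·(y)^2·(y^2 - y + 1).
Factor degrees with multiplicity: 1 + 1 + 1 + 1 + 2 = 6.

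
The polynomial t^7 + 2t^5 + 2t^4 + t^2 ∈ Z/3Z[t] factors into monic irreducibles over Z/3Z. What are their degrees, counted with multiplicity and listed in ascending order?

Write g(t) = t^7 + 2t^5 + 2t^4 + t^2.
Roots in Z/3Z: g(0) = 0 → root; g(1) = 0 → root; g(2) = 0 → root.
Linear factors from roots: (t), (t + 2), (t + 1).
Complete factorization: g(t) = (t + 1)·(t)^2·(t + 2)^4.
Factor degrees with multiplicity: 1 + 1 + 1 + 1 + 1 + 1 + 1 = 7.

1, 1, 1, 1, 1, 1, 1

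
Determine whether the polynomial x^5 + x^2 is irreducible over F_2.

Write P(x) = x^5 + x^2.
Check for roots in F_2: P(0) = 0 → root; P(1) = 0 → root.
P(0) = 0, so (x) divides P(x); P is reducible.

No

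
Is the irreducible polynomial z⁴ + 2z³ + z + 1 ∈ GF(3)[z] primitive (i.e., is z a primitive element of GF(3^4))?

Write f(z) = z⁴ + 2z³ + z + 1.
|GF(3^4)^×| = 3^4 − 1 = 80. Prime factorization: 80 = 2^4·5.
f is primitive ⇔ z has order 80 in GF(3)[z]/(f), i.e. z^(80/q) ≠ 1 for each prime q | 80.
z^(40) mod f = 1
z^(16) mod f = 2z² + 2z + 1.
Since z^(40) = 1, the order of z divides 40 < 80; not primitive.

No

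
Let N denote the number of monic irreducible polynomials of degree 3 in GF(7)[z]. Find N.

x^(7^3) − x is the product of all monic irreducibles of degree dividing 3; Möbius inversion gives N = (1/3) Σ μ(3/d)·7^d.
Divisors of 3: 1, 3; μ(3/d) for each: -1, 1.
Σ = − 7^1 + 7^3 = 336.
N = 336/3 = 112.

112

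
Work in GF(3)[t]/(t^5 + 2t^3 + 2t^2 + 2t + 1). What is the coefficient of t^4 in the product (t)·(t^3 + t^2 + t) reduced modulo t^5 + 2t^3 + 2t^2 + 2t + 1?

Multiply in GF(3)[t]: (t)·(t^3 + t^2 + t) = t^4 + t^3 + t^2.
Reduced: t^4 + t^3 + t^2.

1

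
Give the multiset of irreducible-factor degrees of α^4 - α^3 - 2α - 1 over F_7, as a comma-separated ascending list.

Write h(α) = α^4 - α^3 - 2α - 1.
Complete factorization: h(α) = (α^4 - α^3 - 2α - 1).
Factor degrees with multiplicity: 4 = 4.

4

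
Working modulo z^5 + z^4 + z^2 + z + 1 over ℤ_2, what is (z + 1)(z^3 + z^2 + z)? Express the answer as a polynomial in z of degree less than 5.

Multiply in ℤ_2[z]: (z + 1)·(z^3 + z^2 + z) = z^4 + z.
Reduced: z^4 + z.

z^4 + z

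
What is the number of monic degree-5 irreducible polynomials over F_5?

The number of monic irreducibles of degree 5 over GF(5) is (1/5)·Σ_{d∣5} μ(5/d) 5^d.
Divisors of 5: 1, 5; μ(5/d) for each: -1, 1.
Σ = − 5^1 + 5^5 = 3120.
N = 3120/5 = 624.

624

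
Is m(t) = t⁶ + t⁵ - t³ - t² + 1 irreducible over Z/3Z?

Check for roots in Z/3Z: m(0) = 1; m(1) = 1; m(2) = 1.
No roots, so no linear factors.
Monic irreducibles of degree 2 over GF(3): t² + 1, t² + t - 1, t² - t - 1.
None of them divide m (all give nonzero remainder).
Degree-3 irreducible divisors: test the 8 monic irreducibles of degree 3 over GF(3).
None of them divide m (all give nonzero remainder).
No irreducible factor of degree ≤ 3 exists, so m is irreducible over GF(3).

Yes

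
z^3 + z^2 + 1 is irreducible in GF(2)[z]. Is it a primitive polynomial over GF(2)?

Yes

Write f(z) = z^3 + z^2 + 1.
|GF(2^3)^×| = 2^3 − 1 = 7. Prime factorization: 7 = 7.
f is primitive ⇔ z has order 7 in GF(2)[z]/(f), i.e. z^(7/q) ≠ 1 for each prime q | 7.
z^(1) mod f = z.
None equal 1, so z has full order 7; f is primitive.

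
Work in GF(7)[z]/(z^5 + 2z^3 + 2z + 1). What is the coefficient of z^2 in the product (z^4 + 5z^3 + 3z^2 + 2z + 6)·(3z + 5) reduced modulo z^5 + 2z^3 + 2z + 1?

Multiply in GF(7)[z]: (z^4 + 5z^3 + 3z^2 + 2z + 6)·(3z + 5) = 3z^5 + 6z^4 + 6z^3 + 2.
Reduce using z^5 ≡ 5z^3 + 5z + 6 (mod z^5 + 2z^3 + 2z + 1).
Reduced: 6z^4 + z + 6.

0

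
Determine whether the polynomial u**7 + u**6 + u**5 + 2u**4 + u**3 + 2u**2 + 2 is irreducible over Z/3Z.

Write h(u) = u**7 + u**6 + u**5 + 2u**4 + u**3 + 2u**2 + 2.
Check for roots in Z/3Z: h(0) = 2; h(1) = 1; h(2) = 1.
No roots, so no linear factors.
Monic irreducibles of degree 2 over GF(3): u**2 + 1, u**2 + u + 2, u**2 + 2u + 2.
None of them divide h (all give nonzero remainder).
Degree-3 irreducible divisors: test the 8 monic irreducibles of degree 3 over GF(3).
None of them divide h (all give nonzero remainder).
No irreducible factor of degree ≤ 3 exists, so h is irreducible over GF(3).

Yes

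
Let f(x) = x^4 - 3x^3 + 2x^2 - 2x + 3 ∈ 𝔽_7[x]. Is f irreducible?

No

Check for roots in 𝔽_7: f(0) = 3; f(1) = 1; f(2) = 6; f(3) = 1; f(4) = 0 → root; f(5) = 6; f(6) = 4.
f(4) = 0, so (x − 4) divides f(x); f is reducible.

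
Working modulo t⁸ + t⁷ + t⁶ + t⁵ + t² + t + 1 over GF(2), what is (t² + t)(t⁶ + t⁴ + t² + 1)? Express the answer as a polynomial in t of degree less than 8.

t^4 + t^3 + 1

Multiply in GF(2)[t]: (t² + t)·(t⁶ + t⁴ + t² + 1) = t⁸ + t⁷ + t⁶ + t⁵ + t⁴ + t³ + t² + t.
Reduce using t⁸ ≡ t⁷ + t⁶ + t⁵ + t² + t + 1 (mod t⁸ + t⁷ + t⁶ + t⁵ + t² + t + 1).
Reduced: t⁴ + t³ + 1.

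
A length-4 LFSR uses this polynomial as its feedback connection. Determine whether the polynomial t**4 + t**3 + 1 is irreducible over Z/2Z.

Yes

Write P(t) = t**4 + t**3 + 1.
Check for roots in Z/2Z: P(0) = 1; P(1) = 1.
No roots, so no linear factors.
Monic irreducibles of degree 2 over GF(2): t**2 + t + 1.
None of them divide P (all give nonzero remainder).
No irreducible factor of degree ≤ 2 exists, so P is irreducible over GF(2).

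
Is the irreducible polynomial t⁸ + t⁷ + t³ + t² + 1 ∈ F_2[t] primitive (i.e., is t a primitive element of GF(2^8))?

Yes

Write f(t) = t⁸ + t⁷ + t³ + t² + 1.
|GF(2^8)^×| = 2^8 − 1 = 255. Prime factorization: 255 = 3·5·17.
f is primitive ⇔ t has order 255 in GF(2)[t]/(f), i.e. t^(255/q) ≠ 1 for each prime q | 255.
t^(85) mod f = t⁶ + t³ + t² + t.
t^(51) mod f = t⁵ + t⁴ + t² + 1.
t^(15) mod f = t⁷ + t⁶ + t⁴ + t³.
None equal 1, so t has full order 255; f is primitive.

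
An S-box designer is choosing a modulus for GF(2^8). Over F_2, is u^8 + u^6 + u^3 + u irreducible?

No

Write P(u) = u^8 + u^6 + u^3 + u.
Check for roots in F_2: P(0) = 0 → root; P(1) = 0 → root.
P(0) = 0, so (u) divides P(u); P is reducible.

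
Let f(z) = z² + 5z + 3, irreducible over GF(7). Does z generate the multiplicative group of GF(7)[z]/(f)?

|GF(7^2)^×| = 7^2 − 1 = 48. Prime factorization: 48 = 2^4·3.
f is primitive ⇔ z has order 48 in GF(7)[z]/(f), i.e. z^(48/q) ≠ 1 for each prime q | 48.
z^(24) mod f = 6.
z^(16) mod f = 2.
None equal 1, so z has full order 48; f is primitive.

Yes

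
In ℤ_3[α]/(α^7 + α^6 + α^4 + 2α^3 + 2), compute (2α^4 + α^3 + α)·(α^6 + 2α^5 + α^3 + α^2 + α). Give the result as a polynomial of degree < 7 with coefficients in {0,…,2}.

Multiply in ℤ_3[α]: (2α^4 + α^3 + α)·(α^6 + 2α^5 + α^3 + α^2 + α) = 2α^10 + 2α^9 + 2α^8 + 2α^6 + 2α^4 + α^3 + α^2.
Reduce using α^7 ≡ 2α^6 + 2α^4 + α^3 + 1 (mod α^7 + α^6 + α^4 + 2α^3 + 2).
Reduced: 2α^6 + α^5 + 2α^4 + 2α^3 + α^2 + 2α + 2.

2α^6 + α^5 + 2α^4 + 2α^3 + α^2 + 2α + 2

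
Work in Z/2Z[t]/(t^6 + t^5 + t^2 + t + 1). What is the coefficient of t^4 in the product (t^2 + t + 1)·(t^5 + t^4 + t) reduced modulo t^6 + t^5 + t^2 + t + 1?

1

Multiply in Z/2Z[t]: (t^2 + t + 1)·(t^5 + t^4 + t) = t^7 + t^4 + t^3 + t^2 + t.
Reduce using t^6 ≡ t^5 + t^2 + t + 1 (mod t^6 + t^5 + t^2 + t + 1).
Reduced: t^5 + t^4 + t^2 + t + 1.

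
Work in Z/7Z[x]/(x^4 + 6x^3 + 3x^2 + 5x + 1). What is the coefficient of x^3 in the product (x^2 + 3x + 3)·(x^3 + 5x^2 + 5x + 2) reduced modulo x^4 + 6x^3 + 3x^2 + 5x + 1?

1

Multiply in Z/7Z[x]: (x^2 + 3x + 3)·(x^3 + 5x^2 + 5x + 2) = x^5 + x^4 + 2x^3 + 4x^2 + 6.
Reduce using x^4 ≡ x^3 + 4x^2 + 2x + 6 (mod x^4 + 6x^3 + 3x^2 + 5x + 1).
Reduced: x^3 + 3x + 4.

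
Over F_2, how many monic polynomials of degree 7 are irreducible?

x^(2^7) − x is the product of all monic irreducibles of degree dividing 7; Möbius inversion gives N = (1/7) Σ μ(7/d)·2^d.
Divisors of 7: 1, 7; μ(7/d) for each: -1, 1.
Σ = − 2^1 + 2^7 = 126.
N = 126/7 = 18.

18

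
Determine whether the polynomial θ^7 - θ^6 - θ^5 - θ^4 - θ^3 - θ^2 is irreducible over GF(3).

Write P(θ) = θ^7 - θ^6 - θ^5 - θ^4 - θ^3 - θ^2.
Check for roots in GF(3): P(0) = 0 → root; P(1) = 2; P(2) = 1.
P(0) = 0, so (θ) divides P(θ); P is reducible.

No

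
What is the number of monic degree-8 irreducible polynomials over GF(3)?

Gauss's count: N_{3}(8) = (1/8) Σ_{d|8} μ(8/d)·3^d.
Divisors of 8: 1, 2, 4, 8; μ(8/d) for each: 0, 0, -1, 1.
Σ = − 3^4 + 3^8 = 6480.
N = 6480/8 = 810.

810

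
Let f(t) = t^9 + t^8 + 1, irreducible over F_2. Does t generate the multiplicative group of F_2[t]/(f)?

|GF(2^9)^×| = 2^9 − 1 = 511. Prime factorization: 511 = 7·73.
f is primitive ⇔ t has order 511 in GF(2)[t]/(f), i.e. t^(511/q) ≠ 1 for each prime q | 511.
t^(73) mod f = 1
t^(7) mod f = t^7.
Since t^(73) = 1, the order of t divides 73 < 511; not primitive.

No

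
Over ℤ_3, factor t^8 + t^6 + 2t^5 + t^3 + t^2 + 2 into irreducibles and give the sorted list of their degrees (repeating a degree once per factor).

Write h(t) = t^8 + t^6 + 2t^5 + t^3 + t^2 + 2.
Roots in ℤ_3: h(0) = 2; h(1) = 2; h(2) = 2.
Complete factorization: h(t) = (t^8 + t^6 + 2t^5 + t^3 + t^2 + 2).
Factor degrees with multiplicity: 8 = 8.

8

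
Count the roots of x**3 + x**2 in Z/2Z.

2

Write h(x) = x**3 + x**2.
Evaluate at each of the 2 elements of Z/2Z:
h(0) = 0 → root; h(1) = 0 → root.
Roots: {0, 1}.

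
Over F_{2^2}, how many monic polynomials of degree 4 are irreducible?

60

The number of monic irreducibles of degree 4 over GF(4) is (1/4)·Σ_{d∣4} μ(4/d) 4^d.
Divisors of 4: 1, 2, 4; μ(4/d) for each: 0, -1, 1.
Σ = − 4^2 + 4^4 = 240.
N = 240/4 = 60.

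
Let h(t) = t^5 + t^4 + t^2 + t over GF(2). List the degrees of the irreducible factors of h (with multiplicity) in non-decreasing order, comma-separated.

Roots in GF(2): h(0) = 0 → root; h(1) = 0 → root.
Linear factors from roots: (t), (t + 1).
Complete factorization: h(t) = (t)·(t + 1)^2·(t^2 + t + 1).
Factor degrees with multiplicity: 1 + 1 + 1 + 2 = 5.

1, 1, 1, 2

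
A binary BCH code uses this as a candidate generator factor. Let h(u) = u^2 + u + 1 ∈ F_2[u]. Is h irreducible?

Yes

Check for roots in F_2: h(0) = 1; h(1) = 1.
No roots. A degree-2 polynomial over a field with no linear factor is irreducible.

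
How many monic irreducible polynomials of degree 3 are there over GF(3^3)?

6552

x^(27^3) − x is the product of all monic irreducibles of degree dividing 3; Möbius inversion gives N = (1/3) Σ μ(3/d)·27^d.
Divisors of 3: 1, 3; μ(3/d) for each: -1, 1.
Σ = − 27^1 + 27^3 = 19656.
N = 19656/3 = 6552.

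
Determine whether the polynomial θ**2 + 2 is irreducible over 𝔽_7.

Write f(θ) = θ**2 + 2.
Check for roots in 𝔽_7: f(0) = 2; f(1) = 3; f(2) = 6; f(3) = 4; f(4) = 4; f(5) = 6; f(6) = 3.
No roots. A degree-2 polynomial over a field with no linear factor is irreducible.

Yes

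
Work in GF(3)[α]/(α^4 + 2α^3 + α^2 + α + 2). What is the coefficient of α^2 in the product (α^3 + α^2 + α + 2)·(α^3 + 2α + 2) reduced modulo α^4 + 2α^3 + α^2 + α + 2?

2

Multiply in GF(3)[α]: (α^3 + α^2 + α + 2)·(α^3 + 2α + 2) = α^6 + α^5 + α^2 + 1.
Reduce using α^4 ≡ α^3 + 2α^2 + 2α + 1 (mod α^4 + 2α^3 + α^2 + α + 2).
Reduced: α^3 + 2α^2 + α + 2.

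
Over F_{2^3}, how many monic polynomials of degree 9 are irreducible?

14913024

By the necklace-counting formula, N_8(9) = (1/9) Σ_{d|9} μ(9/d)·8^d.
Divisors of 9: 1, 3, 9; μ(9/d) for each: 0, -1, 1.
Σ = − 8^3 + 8^9 = 134217216.
N = 134217216/9 = 14913024.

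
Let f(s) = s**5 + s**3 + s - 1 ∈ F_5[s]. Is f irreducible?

Check for roots in F_5: f(0) = 4; f(1) = 2; f(2) = 1; f(3) = 2; f(4) = 1.
No roots, so no linear factors.
Degree-2 irreducible divisors: test the 10 monic irreducibles of degree 2 over GF(5).
s**2 + 2s - 1 divides f: f(s) = (s**2 + 2s - 1)·(s**3 - 2s**2 + s + 1).

No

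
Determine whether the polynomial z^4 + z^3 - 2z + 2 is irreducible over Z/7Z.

No

Write h(z) = z^4 + z^3 - 2z + 2.
Check for roots in Z/7Z: h(0) = 2; h(1) = 2; h(2) = 1; h(3) = 6; h(4) = 6; h(5) = 0 → root; h(6) = 4.
h(5) = 0, so (z − 5) divides h(z); h is reducible.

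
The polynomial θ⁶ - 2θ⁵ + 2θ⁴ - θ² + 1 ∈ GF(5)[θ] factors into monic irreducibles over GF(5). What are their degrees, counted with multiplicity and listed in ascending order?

Write f(θ) = θ⁶ - 2θ⁵ + 2θ⁴ - θ² + 1.
Roots in GF(5): f(0) = 1; f(1) = 1; f(2) = 4; f(3) = 2; f(4) = 0 → root.
Linear factors from roots: (θ + 1).
Complete factorization: f(θ) = (θ + 1)·(θ² + θ + 1)·(θ³ + θ² - 2θ + 1).
Factor degrees with multiplicity: 1 + 2 + 3 = 6.

1, 2, 3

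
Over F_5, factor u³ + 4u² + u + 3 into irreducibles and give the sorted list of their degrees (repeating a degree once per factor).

Write g(u) = u³ + 4u² + u + 3.
Roots in F_5: g(0) = 3; g(1) = 4; g(2) = 4; g(3) = 4; g(4) = 0 → root.
Linear factors from roots: (u + 1).
Complete factorization: g(u) = (u + 1)·(u² + 3u + 3).
Factor degrees with multiplicity: 1 + 2 = 3.

1, 2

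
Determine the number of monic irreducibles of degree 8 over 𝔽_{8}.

The number of monic irreducibles of degree 8 over GF(8) is (1/8)·Σ_{d∣8} μ(8/d) 8^d.
Divisors of 8: 1, 2, 4, 8; μ(8/d) for each: 0, 0, -1, 1.
Σ = − 8^4 + 8^8 = 16773120.
N = 16773120/8 = 2096640.

2096640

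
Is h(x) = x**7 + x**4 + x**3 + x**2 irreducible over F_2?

No

Check for roots in F_2: h(0) = 0 → root; h(1) = 0 → root.
h(0) = 0, so (x) divides h(x); h is reducible.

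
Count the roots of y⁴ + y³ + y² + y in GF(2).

Write h(y) = y⁴ + y³ + y² + y.
Evaluate at each of the 2 elements of GF(2):
h(0) = 0 → root; h(1) = 0 → root.
Roots: {0, 1}.

2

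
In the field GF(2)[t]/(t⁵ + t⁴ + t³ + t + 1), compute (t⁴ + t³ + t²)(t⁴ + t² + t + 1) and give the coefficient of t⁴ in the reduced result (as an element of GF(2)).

0

Multiply in GF(2)[t]: (t⁴ + t³ + t²)·(t⁴ + t² + t + 1) = t⁸ + t⁷ + t⁴ + t².
Reduce using t⁵ ≡ t⁴ + t³ + t + 1 (mod t⁵ + t⁴ + t³ + t + 1).
Reduced: 1.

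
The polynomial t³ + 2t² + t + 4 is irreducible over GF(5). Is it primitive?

No

Write f(t) = t³ + 2t² + t + 4.
|GF(5^3)^×| = 5^3 − 1 = 124. Prime factorization: 124 = 2^2·31.
f is primitive ⇔ t has order 124 in GF(5)[t]/(f), i.e. t^(124/q) ≠ 1 for each prime q | 124.
t^(62) mod f = 1
t^(4) mod f = 3t² + 3t + 3.
Since t^(62) = 1, the order of t divides 62 < 124; not primitive.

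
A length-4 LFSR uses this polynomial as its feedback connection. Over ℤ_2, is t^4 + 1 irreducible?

No

Write h(t) = t^4 + 1.
Check for roots in ℤ_2: h(0) = 1; h(1) = 0 → root.
h(1) = 0, so (t − 1) divides h(t); h is reducible.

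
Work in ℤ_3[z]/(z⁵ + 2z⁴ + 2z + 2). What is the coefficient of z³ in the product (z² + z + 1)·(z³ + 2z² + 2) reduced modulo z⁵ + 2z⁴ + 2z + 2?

Multiply in ℤ_3[z]: (z² + z + 1)·(z³ + 2z² + 2) = z⁵ + z² + 2z + 2.
Reduce using z⁵ ≡ z⁴ + z + 1 (mod z⁵ + 2z⁴ + 2z + 2).
Reduced: z⁴ + z².

0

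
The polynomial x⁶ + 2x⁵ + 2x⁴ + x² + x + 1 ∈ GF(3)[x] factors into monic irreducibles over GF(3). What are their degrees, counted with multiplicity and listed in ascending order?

6

Write f(x) = x⁶ + 2x⁵ + 2x⁴ + x² + x + 1.
Roots in GF(3): f(0) = 1; f(1) = 2; f(2) = 2.
Complete factorization: f(x) = (x⁶ + 2x⁵ + 2x⁴ + x² + x + 1).
Factor degrees with multiplicity: 6 = 6.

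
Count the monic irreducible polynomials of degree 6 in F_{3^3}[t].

The number of monic irreducibles of degree 6 over GF(27) is (1/6)·Σ_{d∣6} μ(6/d) 27^d.
Divisors of 6: 1, 2, 3, 6; μ(6/d) for each: 1, -1, -1, 1.
Σ = 27^1 − 27^2 − 27^3 + 27^6 = 387400104.
N = 387400104/6 = 64566684.

64566684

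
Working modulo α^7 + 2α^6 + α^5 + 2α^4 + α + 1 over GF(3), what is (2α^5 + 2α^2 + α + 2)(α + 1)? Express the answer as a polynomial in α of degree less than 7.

2α^6 + 2α^5 + 2α^3 + 2

Multiply in GF(3)[α]: (2α^5 + 2α^2 + α + 2)·(α + 1) = 2α^6 + 2α^5 + 2α^3 + 2.
Reduced: 2α^6 + 2α^5 + 2α^3 + 2.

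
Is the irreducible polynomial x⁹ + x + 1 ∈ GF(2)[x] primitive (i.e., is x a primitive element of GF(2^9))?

No

Write f(x) = x⁹ + x + 1.
|GF(2^9)^×| = 2^9 − 1 = 511. Prime factorization: 511 = 7·73.
f is primitive ⇔ x has order 511 in GF(2)[x]/(f), i.e. x^(511/q) ≠ 1 for each prime q | 511.
x^(73) mod f = 1
x^(7) mod f = x⁷.
Since x^(73) = 1, the order of x divides 73 < 511; not primitive.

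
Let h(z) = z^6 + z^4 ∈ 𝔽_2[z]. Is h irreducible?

Check for roots in 𝔽_2: h(0) = 0 → root; h(1) = 0 → root.
h(0) = 0, so (z) divides h(z); h is reducible.

No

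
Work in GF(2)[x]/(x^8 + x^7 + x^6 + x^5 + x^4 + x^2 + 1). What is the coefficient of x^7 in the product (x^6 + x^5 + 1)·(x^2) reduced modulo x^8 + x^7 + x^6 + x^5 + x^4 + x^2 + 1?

Multiply in GF(2)[x]: (x^6 + x^5 + 1)·(x^2) = x^8 + x^7 + x^2.
Reduce using x^8 ≡ x^7 + x^6 + x^5 + x^4 + x^2 + 1 (mod x^8 + x^7 + x^6 + x^5 + x^4 + x^2 + 1).
Reduced: x^6 + x^5 + x^4 + 1.

0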